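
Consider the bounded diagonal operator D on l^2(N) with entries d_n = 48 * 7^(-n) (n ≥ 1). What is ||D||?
||D|| = 48/7 (attained at n = 1)

For D diagonal, ||D|| = sup_n |d_n|. The sequence d_n = 48 * 7^(-n) is positive and strictly decreasing (ratio 7^(-1) < 1), so the supremum is d_1 = 48/7. Hence ||D|| = 48/7.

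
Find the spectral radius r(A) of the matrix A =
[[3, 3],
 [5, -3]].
r(A) = sqrt(96)/2 ≈ 4.899

The eigenvalues of A are the roots of its characteristic polynomial. With M = A (coefficients from the trace and determinant):
  p(λ) = det(λ I - M) = λ^2 - 24.
For λ^2 - 24 the discriminant is 96. It is nonnegative but not a perfect square, so the roots are real and irrational: λ = ± sqrt(96)/2 ≈ 4.899, -4.899.
Thus the eigenvalues (to 4 decimals) are 4.899 (modulus 4.899); -4.899 (modulus 4.899). The spectral radius is the largest modulus: r(A) = sqrt(96)/2 ≈ 4.899. (Cross-check: r(A) ≤ ||A||_2 ≈ 6; equality holds whenever A is normal, though it can also hold for some non-normal A.)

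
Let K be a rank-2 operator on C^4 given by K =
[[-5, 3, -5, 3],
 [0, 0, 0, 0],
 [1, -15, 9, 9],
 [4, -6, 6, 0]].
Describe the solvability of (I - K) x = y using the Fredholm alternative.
(I - K) is invertible (det(I - K) = -109 ≠ 0), so for every y in C^4 the equation (I - K) x = y has a unique solution.

K has rank 2 and factors as K = U V^T = u1 v1^T + u2 v2^T with u1 = (-2, 0, 2, 2), v1 = (2, -3, 3, 0), u2 = (1, 0, 3, 0), v2 = (-1, -3, 1, 3) (multiplying out reproduces the displayed K). The nonzero eigenvalues of U V^T coincide with those of the 2 x 2 matrix G = V^T U = [[v1·u1, v1·u2], [v2·u1, v2·u2]] = [[2, 11], [10, 2]], and by the Sylvester determinant identity det(I_4 - U V^T) = det(I_2 - V^T U) = det([[-1, -11], [-10, -1]]) = (-1)(-1) - (-11)(-10) = -109. (Direct check: I - K =
[[6, -3, 5, -3],
 [0, 1, 0, 0],
 [-1, 15, -8, -9],
 [-4, 6, -6, 1]]
has determinant -109.) The finite-dimensional Fredholm alternative says: either (I - K) is invertible, or ker(I - K) ≠ {0} and then range(I - K) = ker((I - K)^*)^⊥, with dim ker(I - K) = dim ker((I - K)^*). Since det(I - K) ≠ 0, 1 is not an eigenvalue of K and ker(I - K) = {0}, so we are in the first case: for every y there is a unique x = (I - K)^(-1) y. (Explicitly, by the Woodbury identity, (I - U V^T)^(-1) = I + U (I_2 - G)^(-1) V^T.)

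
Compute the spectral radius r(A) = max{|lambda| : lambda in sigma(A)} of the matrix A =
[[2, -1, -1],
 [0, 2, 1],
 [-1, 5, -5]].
r(A) ≈ 5.7569

The eigenvalues of A are the roots of its characteristic polynomial. With M = A (coefficients from the trace, the sum of principal 2x2 minors, and det A):
  p(λ) = det(λ I - M) = λ^3 + λ^2 - 22λ + 31.
No integer candidate from the rational root theorem (±divisors of 31) is a root, so the roots are irrational. The cubic discriminant is Δ = 4729 > 0, so there are three distinct real roots. p(-6) = -17 and p(-5) = 41 have opposite signs, so a root lies in (-6, -5); Newton's method refines it to λ ≈ -5.7569. p(1) = 11 and p(2) = -1 have opposite signs, so a root lies in (1, 2); Newton's method refines it to λ ≈ 1.8568. p(2) = -1 and p(3) = 1 have opposite signs, so a root lies in (2, 3); Newton's method refines it to λ ≈ 2.9001. Check (Vieta): the three roots sum to -1, matching tr M = -1.
Thus the eigenvalues (to 4 decimals) are -5.7569 (modulus 5.7569); 1.8568 (modulus 1.8568); 2.9001 (modulus 2.9001). The spectral radius is the largest modulus: r(A) ≈ 5.7569. (Cross-check: r(A) ≤ ||A||_2 ≈ 7.1871; equality holds whenever A is normal, though it can also hold for some non-normal A.)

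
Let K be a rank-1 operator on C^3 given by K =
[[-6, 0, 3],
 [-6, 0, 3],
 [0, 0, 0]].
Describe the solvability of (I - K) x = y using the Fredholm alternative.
(I - K) is invertible (det(I - K) = 7 ≠ 0), so for every y in C^3 the equation (I - K) x = y has a unique solution.

K has rank 1, so it is an outer product K = u v^T: every row of K is a multiple of one row vector. Reading off the entries, u = (-3, -3, 0) and v = (2, 0, -1) (row i of K equals u_i·v^T). A rank-one matrix u v^T satisfies K u = u (v·u) and kills the (2)-dimensional subspace v^⊥, so its characteristic polynomial is lambda^2 (lambda - v·u) with v·u = tr K = -6. Hence the eigenvalues of I - K are 1 (multiplicity 2) and 1 - (-6) = 7, so det(I - K) = 7. (Direct check: I - K =
[[7, 0, -3],
 [6, 1, -3],
 [0, 0, 1]]
has determinant 7.) The finite-dimensional Fredholm alternative says: either (I - K) is invertible, or ker(I - K) ≠ {0} and then range(I - K) = ker((I - K)^*)^⊥, with dim ker(I - K) = dim ker((I - K)^*). Since det(I - K) ≠ 0, 1 is not an eigenvalue of K and ker(I - K) = {0}, so we are in the first case: for every y there is a unique x = (I - K)^(-1) y. Explicitly, by the Sherman–Morrison formula, (I - u v^T)^(-1) = I + u v^T/(1 - v·u), i.e. (I - K)^(-1) = I + K/(7).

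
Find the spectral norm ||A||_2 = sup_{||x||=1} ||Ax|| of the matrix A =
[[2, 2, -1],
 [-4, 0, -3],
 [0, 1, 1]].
||A||_2 ≈ 5.1803 (= sqrt(largest eigenvalue of A^T A))

||A||_2 = sigma_max(A) = sqrt(lambda_max(A^T A)). Form the symmetric matrix M = A^T A =
[[20, 4, 10],
 [4, 5, -1],
 [10, -1, 11]].
Its characteristic polynomial (trace, sum of principal 2x2 minors, determinant of M give the coefficients) is
  p(λ) = det(λ I - M) = λ^3 - 36λ^2 + 258λ - 324.
No integer candidate from the rational root theorem (±divisors of 324) is a root, so the roots are irrational. The cubic discriminant is Δ = 8439984 > 0, so there are three distinct real roots. p(1) = -101 and p(2) = 56 have opposite signs, so a root lies in (1, 2); Newton's method refines it to λ ≈ 1.5951. p(7) = 61 and p(8) = -52 have opposite signs, so a root lies in (7, 8); Newton's method refines it to λ ≈ 7.569. p(26) = -376 and p(27) = 81 have opposite signs, so a root lies in (26, 27); Newton's method refines it to λ ≈ 26.8359. Check (Vieta): the three roots sum to 36, matching tr M = 36.
So the eigenvalues of A^T A are ≈ 1.5951, 7.569, 26.8359 (all ≥ 0, as they must be for A^T A). The largest is λ_max ≈ 26.8359, hence ||A||_2 = sqrt(λ_max) ≈ 5.1803.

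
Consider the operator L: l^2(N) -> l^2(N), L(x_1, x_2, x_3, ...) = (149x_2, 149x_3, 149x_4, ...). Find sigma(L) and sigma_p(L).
sigma(L) = closed disk {z in C : |z| ≤ 149}; sigma_p(L) = open disk {z in C : |z| < 149}

Note L = 149·V where V is the unit left shift (V x)_k = x_{k+1}; so sigma(L) = 149·sigma(V) and ||L|| = 149||V||. ||L x||^2 = 22201sum_{k≥2} |x_k|^2 ≤ 22201||x||^2, with equality on {x : x_1 = 0}, so ||L|| = 149. For any lambda with |lambda| < 149, set r = lambda/149 (|r| < 1); the vector x = (1, r, r^2, ...) is in l^2 and satisfies L x = 149(r, r^2, ...) = lambda x, so lambda is an eigenvalue. On the boundary |lambda| = 149 the geometric series diverges, so no l^2 eigenvector exists, but these lambda lie in the approximate point spectrum. Hence sigma(L) is the closed disk of radius 149 and sigma_p(L) is the open disk.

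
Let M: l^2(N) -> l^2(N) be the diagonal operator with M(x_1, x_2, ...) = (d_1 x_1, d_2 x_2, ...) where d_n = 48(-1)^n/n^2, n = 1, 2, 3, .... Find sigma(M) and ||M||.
sigma(M) = {48(-1)^n/n^2 : n ≥ 1} ∪ {0}; ||M|| = 48

A bounded diagonal operator on l^2 with diagonal entries d_n has spectrum equal to the closure of {d_n : n ≥ 1}: every d_n is an eigenvalue (with eigenvector e_n), so {d_n} ⊂ sigma(M); the spectrum is closed, so its closure is too; and for lambda not in the closure, (M - lambda I) has bounded inverse (the diagonal entries 1/(d_n - lambda) are bounded). For our sequence d_n = 48(-1)^n/n^2, n = 1, 2, 3, ...:
  - {d_n} = {48(-1)^n/n^2 : n ≥ 1}; the only limit point is 0
  - closure = {48(-1)^n/n^2 : n ≥ 1} ∪ {0}
For the norm: a diagonal operator has ||M|| = sup_n |d_n|. Here |d_n| = 48/n^2 is decreasing, so sup_n |d_n| = |d_1| = 48. So ||M|| = 48.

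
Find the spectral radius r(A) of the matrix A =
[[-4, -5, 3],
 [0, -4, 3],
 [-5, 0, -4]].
r(A) ≈ 7.2601

The eigenvalues of A are the roots of its characteristic polynomial. With M = A (coefficients from the trace, the sum of principal 2x2 minors, and det A):
  p(λ) = det(λ I - M) = λ^3 + 12λ^2 + 63λ + 49.
No integer candidate from the rational root theorem (±divisors of 49) is a root, so the roots are irrational. The cubic discriminant is Δ = -165375 < 0, so there is one real root and a complex-conjugate pair. p(-1) = -3 and p(0) = 49 have opposite signs, so a root lies in (-1, 0); Newton's method refines it to λ ≈ -0.9296. Dividing out (λ - (-0.9296)) leaves approximately λ^2 + 11.0704λ + 52.7085. For λ^2 + 11.0704λ + 52.7085 the discriminant is -88.2813. It is negative, so the remaining roots are the complex-conjugate pair λ ≈ -5.5352 ± 4.6979i. Their product equals the constant term, so |λ|^2 ≈ 52.7085 and |λ| ≈ 7.2601.
Thus the eigenvalues (to 4 decimals) are -0.9296 (modulus 0.9296); -5.5352 ± 4.6979i (modulus 7.2601). The spectral radius is the largest modulus: r(A) ≈ 7.2601. (Cross-check: r(A) ≤ ||A||_2 ≈ 8.3114; equality holds whenever A is normal, though it can also hold for some non-normal A.)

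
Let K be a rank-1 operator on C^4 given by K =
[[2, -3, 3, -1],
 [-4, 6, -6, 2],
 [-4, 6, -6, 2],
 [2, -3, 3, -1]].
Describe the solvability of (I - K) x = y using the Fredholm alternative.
(I - K) is singular (det(I - K) = 0, i.e. 1 ∈ sigma(K)). (I - K) x = y is solvable iff y ⊥ ker((I - K)^*) = span{(2, -3, 3, -1)}, i.e. iff 2y_1 - 3y_2 + 3y_3 - y_4 = 0. When solvable, the solutions are x = y + c·(1, -2, -2, 1), c arbitrary (ker(I - K) = span{(1, -2, -2, 1)}, dimension 1).

K has rank 1, so it is an outer product K = u v^T: every row of K is a multiple of one row vector. Reading off the entries, u = (1, -2, -2, 1) and v = (2, -3, 3, -1) (row i of K equals u_i·v^T). A rank-one matrix u v^T satisfies K u = u (v·u) and kills the (3)-dimensional subspace v^⊥, so its characteristic polynomial is lambda^3 (lambda - v·u) with v·u = tr K = 1. Hence the eigenvalues of I - K are 1 (multiplicity 3) and 1 - (1) = 0, so det(I - K) = 0. (Direct check: I - K =
[[-1, 3, -3, 1],
 [4, -5, 6, -2],
 [4, -6, 7, -2],
 [-2, 3, -3, 2]]
has determinant 0.) So 1 is an eigenvalue of K and (I - K) is not invertible. The finite-dimensional Fredholm alternative says: either (I - K) is invertible, or ker(I - K) ≠ {0} and then range(I - K) = ker((I - K)^*)^⊥, with dim ker(I - K) = dim ker((I - K)^*). We are in the second case, so we need both kernels. Kernel of I - K: (I - K) u = u - u (v·u) = u - u = 0, so ker(I - K) = span{u} = span{(1, -2, -2, 1)} (it is exactly 1-dimensional because rank(I - K) = 3). Kernel of the adjoint: K is real, so (I - K)^* = I - K^T = I - v u^T, and (I - v u^T) v = v - v (u·v) = 0; hence ker((I - K)^*) = span{v} = span{(2, -3, 3, -1)}. Therefore (I - K) x = y is solvable iff <y, v> = 0, i.e. iff 2y_1 - 3y_2 + 3y_3 - y_4 = 0. When this holds, K y = u (v·y) = 0, so (I - K) y = y and x = y is a particular solution; the full solution set is the line x = y + c·u = y + c·(1, -2, -2, 1), c ∈ C.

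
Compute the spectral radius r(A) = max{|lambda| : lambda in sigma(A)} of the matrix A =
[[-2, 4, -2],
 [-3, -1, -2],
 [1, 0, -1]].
r(A) ≈ 3.8955

The eigenvalues of A are the roots of its characteristic polynomial. With M = A (coefficients from the trace, the sum of principal 2x2 minors, and det A):
  p(λ) = det(λ I - M) = λ^3 + 4λ^2 + 19λ + 24.
No integer candidate from the rational root theorem (±divisors of 24) is a root, so the roots are irrational. The cubic discriminant is Δ = -10524 < 0, so there is one real root and a complex-conjugate pair. p(-2) = -6 and p(-1) = 8 have opposite signs, so a root lies in (-2, -1); Newton's method refines it to λ ≈ -1.5815. Dividing out (λ - (-1.5815)) leaves approximately λ^2 + 2.4185λ + 15.1751. For λ^2 + 2.4185λ + 15.1751 the discriminant is -54.8515. It is negative, so the remaining roots are the complex-conjugate pair λ ≈ -1.2092 ± 3.7031i. Their product equals the constant term, so |λ|^2 ≈ 15.1751 and |λ| ≈ 3.8955.
Thus the eigenvalues (to 4 decimals) are -1.5815 (modulus 1.5815); -1.2092 ± 3.7031i (modulus 3.8955). The spectral radius is the largest modulus: r(A) ≈ 3.8955. (Cross-check: r(A) ≤ ||A||_2 ≈ 5.1786; equality holds whenever A is normal, though it can also hold for some non-normal A.)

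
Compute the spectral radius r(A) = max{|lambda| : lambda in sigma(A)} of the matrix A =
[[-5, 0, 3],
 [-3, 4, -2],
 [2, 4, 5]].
r(A) ≈ 5.8572

The eigenvalues of A are the roots of its characteristic polynomial. With M = A (coefficients from the trace, the sum of principal 2x2 minors, and det A):
  p(λ) = det(λ I - M) = λ^3 - 4λ^2 - 23λ + 200.
No integer candidate from the rational root theorem (±divisors of 200) is a root, so the roots are irrational. The cubic discriminant is Δ = -640468 < 0, so there is one real root and a complex-conjugate pair. p(-6) = -22 and p(-5) = 90 have opposite signs, so a root lies in (-6, -5); Newton's method refines it to λ ≈ -5.8298. Dividing out (λ - (-5.8298)) leaves approximately λ^2 - 9.8298λ + 34.3063. For λ^2 - 9.8298λ + 34.3063 the discriminant is -40.5996. It is negative, so the remaining roots are the complex-conjugate pair λ ≈ 4.9149 ± 3.1859i. Their product equals the constant term, so |λ|^2 ≈ 34.3063 and |λ| ≈ 5.8572.
Thus the eigenvalues (to 4 decimals) are -5.8298 (modulus 5.8298); 4.9149 ± 3.1859i (modulus 5.8572). The spectral radius is the largest modulus: r(A) ≈ 5.8572. (Cross-check: r(A) ≤ ||A||_2 ≈ 6.9048; equality holds whenever A is normal, though it can also hold for some non-normal A.)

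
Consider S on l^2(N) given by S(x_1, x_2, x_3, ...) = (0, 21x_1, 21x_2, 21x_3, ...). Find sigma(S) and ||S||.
sigma(S) = closed disk {z in C : |z| ≤ 21}; ||S|| = 21

Note S = 21·U where U is the unit right shift (U x)_k = x_{k-1} (with x_0 := 0); so ||S|| = 21||U|| and sigma(S) = 21·sigma(U). ||S x||^2 = sum_{k≥1} |21x_k|^2 = 441||x||^2, so ||S|| = 21 and sigma(S) ⊂ {|z| ≤ 21}. For any |lambda| < 21, the equation (S - lambda I) x = 0 forces x_1 = 0, then 21x_k = lambda x_{k+1} ⇒ x = 0, so S has no eigenvalues. But (S - lambda I) is not surjective for |lambda| < 21: solving (S - lambda I) x = e_1 would require x_n proportional to (lambda/21)^(-n), which is not in l^2. So every |lambda| < 21 lies in the residual spectrum. The boundary |lambda| = 21 is in the approximate point spectrum (the spectrum is closed). Hence sigma(S) is the closed disk of radius 21.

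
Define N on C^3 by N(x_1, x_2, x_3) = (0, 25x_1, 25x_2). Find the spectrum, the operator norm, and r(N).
sigma(N) = {0}; ||N|| = 25; r(N) = 0. (N is nilpotent with N^3 = 0.)

On C^3, N is a strictly lower-triangular matrix with 25 on the subdiagonal and zeros elsewhere, so its characteristic polynomial is lambda^3 and every eigenvalue is 0: sigma(N) = {0}. For the operator norm, N e_i = 25e_{i+1} for i = 1, ..., 2 and N e_3 = 0, so the singular values of N are 25 (with multiplicity 2) and 0; hence ||N|| = 25. The spectral radius r(N) = max|lambda| = 0. Note ||N|| > r(N) — characteristic of non-normal nilpotent operators. Indeed N^3 = 0.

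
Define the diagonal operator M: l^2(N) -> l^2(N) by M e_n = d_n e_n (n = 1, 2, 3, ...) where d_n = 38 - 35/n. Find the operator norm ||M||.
||M|| = 38

For a diagonal operator on l^2 with entries d_n, ||M|| = sup_n |d_n|. Here d_1 = 3, d_2 = 41/2, ..., and d_n = 38 - 35/n increases monotonically toward 38. All terms lie in [3, 38), so |d_n| = d_n and the supremum is the limit 38, which is not attained by any individual d_n. Hence ||M|| = 38.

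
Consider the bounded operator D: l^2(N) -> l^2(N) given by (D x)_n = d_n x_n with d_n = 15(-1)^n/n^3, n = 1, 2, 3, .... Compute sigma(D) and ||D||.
sigma(D) = {15(-1)^n/n^3 : n ≥ 1} ∪ {0}; ||D|| = 15

A bounded diagonal operator on l^2 with diagonal entries d_n has spectrum equal to the closure of {d_n : n ≥ 1}: every d_n is an eigenvalue (with eigenvector e_n), so {d_n} ⊂ sigma(D); the spectrum is closed, so its closure is too; and for lambda not in the closure, (D - lambda I) has bounded inverse (the diagonal entries 1/(d_n - lambda) are bounded). For our sequence d_n = 15(-1)^n/n^3, n = 1, 2, 3, ...:
  - {d_n} = {15(-1)^n/n^3 : n ≥ 1}; the only limit point is 0
  - closure = {15(-1)^n/n^3 : n ≥ 1} ∪ {0}
For the norm: a diagonal operator has ||D|| = sup_n |d_n|. Here |d_n| = 15/n^3 is decreasing, so sup_n |d_n| = |d_1| = 15. So ||D|| = 15.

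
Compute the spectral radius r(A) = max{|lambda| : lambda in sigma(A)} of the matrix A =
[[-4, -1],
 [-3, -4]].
r(A) = (8 + sqrt(12))/2 ≈ 5.7321

The eigenvalues of A are the roots of its characteristic polynomial. With M = A (coefficients from the trace and determinant):
  p(λ) = det(λ I - M) = λ^2 + 8λ + 13.
For λ^2 + 8λ + 13 the discriminant is 12. It is nonnegative but not a perfect square, so the roots are real and irrational: λ = (-8 ± sqrt(12))/2 ≈ -2.2679, -5.7321.
Thus the eigenvalues (to 4 decimals) are -2.2679 (modulus 2.2679); -5.7321 (modulus 5.7321). The spectral radius is the largest modulus: r(A) = (8 + sqrt(12))/2 ≈ 5.7321. (Cross-check: r(A) ≤ ||A||_2 ≈ 6.1231; equality holds whenever A is normal, though it can also hold for some non-normal A.)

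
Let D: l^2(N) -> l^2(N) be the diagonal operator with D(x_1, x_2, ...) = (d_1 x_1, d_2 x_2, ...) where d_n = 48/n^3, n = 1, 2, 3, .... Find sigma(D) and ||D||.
sigma(D) = {48/n^3 : n ≥ 1} ∪ {0}; ||D|| = 48

A bounded diagonal operator on l^2 with diagonal entries d_n has spectrum equal to the closure of {d_n : n ≥ 1}: every d_n is an eigenvalue (with eigenvector e_n), so {d_n} ⊂ sigma(D); the spectrum is closed, so its closure is too; and for lambda not in the closure, (D - lambda I) has bounded inverse (the diagonal entries 1/(d_n - lambda) are bounded). For our sequence d_n = 48/n^3, n = 1, 2, 3, ...:
  - {d_n} = {48/n^3 : n ≥ 1}; the only limit point is 0
  - closure = {48/n^3 : n ≥ 1} ∪ {0}
For the norm: a diagonal operator has ||D|| = sup_n |d_n|. Here d_n = 48/n^3 is positive and decreasing, so sup_n |d_n| = d_1 = 48. So ||D|| = 48.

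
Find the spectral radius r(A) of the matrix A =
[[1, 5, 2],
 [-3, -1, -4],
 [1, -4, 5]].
r(A) ≈ 6.8587

The eigenvalues of A are the roots of its characteristic polynomial. With M = A (coefficients from the trace, the sum of principal 2x2 minors, and det A):
  p(λ) = det(λ I - M) = λ^3 - 5λ^2 - 4λ - 60.
No integer candidate from the rational root theorem (±divisors of 60) is a root, so the roots are irrational. The cubic discriminant is Δ = -148144 < 0, so there is one real root and a complex-conjugate pair. p(6) = -48 and p(7) = 10 have opposite signs, so a root lies in (6, 7); Newton's method refines it to λ ≈ 6.8587. Dividing out (λ - (6.8587)) leaves approximately λ^2 + 1.8587λ + 8.748. For λ^2 + 1.8587λ + 8.748 the discriminant is -31.5375. It is negative, so the remaining roots are the complex-conjugate pair λ ≈ -0.9293 ± 2.8079i. Their product equals the constant term, so |λ|^2 ≈ 8.748 and |λ| ≈ 2.9577.
Thus the eigenvalues (to 4 decimals) are 6.8587 (modulus 6.8587); -0.9293 ± 2.8079i (modulus 2.9577). The spectral radius is the largest modulus: r(A) ≈ 6.8587. (Cross-check: r(A) ≤ ||A||_2 ≈ 7.3977; equality holds whenever A is normal, though it can also hold for some non-normal A.)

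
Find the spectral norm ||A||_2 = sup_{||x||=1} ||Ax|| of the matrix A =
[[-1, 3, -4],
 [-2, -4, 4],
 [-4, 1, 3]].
||A||_2 ≈ 7.9963 (= sqrt(largest eigenvalue of A^T A))

||A||_2 = sigma_max(A) = sqrt(lambda_max(A^T A)). Form the symmetric matrix M = A^T A =
[[21, 1, -16],
 [1, 26, -25],
 [-16, -25, 41]].
Its characteristic polynomial (trace, sum of principal 2x2 minors, determinant of M give the coefficients) is
  p(λ) = det(λ I - M) = λ^3 - 88λ^2 + 1591λ - 3364.
No integer candidate from the rational root theorem (±divisors of 3364) is a root, so the roots are irrational. The cubic discriminant is Δ = 2495499572 > 0, so there are three distinct real roots. p(2) = -526 and p(3) = 644 have opposite signs, so a root lies in (2, 3); Newton's method refines it to λ ≈ 2.4327. p(21) = 500 and p(22) = -306 have opposite signs, so a root lies in (21, 22); Newton's method refines it to λ ≈ 21.6271. p(63) = -2356 and p(64) = 156 have opposite signs, so a root lies in (63, 64); Newton's method refines it to λ ≈ 63.9402. Check (Vieta): the three roots sum to 88, matching tr M = 88.
So the eigenvalues of A^T A are ≈ 2.4327, 21.6271, 63.9402 (all ≥ 0, as they must be for A^T A). The largest is λ_max ≈ 63.9402, hence ||A||_2 = sqrt(λ_max) ≈ 7.9963.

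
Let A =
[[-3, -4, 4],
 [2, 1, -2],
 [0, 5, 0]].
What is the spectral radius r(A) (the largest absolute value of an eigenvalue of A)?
r(A) ≈ 4.0708

The eigenvalues of A are the roots of its characteristic polynomial. With M = A (coefficients from the trace, the sum of principal 2x2 minors, and det A):
  p(λ) = det(λ I - M) = λ^3 + 2λ^2 + 15λ - 10.
No integer candidate from the rational root theorem (±divisors of 10) is a root, so the roots are irrational. The cubic discriminant is Δ = -20380 < 0, so there is one real root and a complex-conjugate pair. p(0) = -10 and p(1) = 8 have opposite signs, so a root lies in (0, 1); Newton's method refines it to λ ≈ 0.6035. Dividing out (λ - (0.6035)) leaves approximately λ^2 + 2.6035λ + 16.5711. For λ^2 + 2.6035λ + 16.5711 the discriminant is -59.5063. It is negative, so the remaining roots are the complex-conjugate pair λ ≈ -1.3017 ± 3.857i. Their product equals the constant term, so |λ|^2 ≈ 16.5711 and |λ| ≈ 4.0708.
Thus the eigenvalues (to 4 decimals) are 0.6035 (modulus 0.6035); -1.3017 ± 3.857i (modulus 4.0708). The spectral radius is the largest modulus: r(A) ≈ 4.0708. (Cross-check: r(A) ≤ ||A||_2 ≈ 7.7905; equality holds whenever A is normal, though it can also hold for some non-normal A.)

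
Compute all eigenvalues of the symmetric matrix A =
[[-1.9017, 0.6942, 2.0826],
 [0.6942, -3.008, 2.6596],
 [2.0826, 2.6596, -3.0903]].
sigma(A) ≈ {-6, -3, 1}

A is real symmetric, so its spectrum consists of real eigenvalues. Expanding the characteristic polynomial of the displayed matrix gives
  det(λ I - A) = p(λ) = λ^3 + (8)λ^2 + (9)λ + (-18).
Solving p(λ) = 0 yields eigenvalues ≈ -6, -3, 1. (A is shown rounded to 4 decimals, so these recover the underlying integer eigenvalues to within that precision.)
Verification: the trace of A = -8 equals the sum of eigenvalues -8, and det(A) ≈ 17.9999 matches the eigenvalue product 18.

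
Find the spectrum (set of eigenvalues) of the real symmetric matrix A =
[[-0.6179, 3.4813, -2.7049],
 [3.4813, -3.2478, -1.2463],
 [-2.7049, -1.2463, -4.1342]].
sigma(A) ≈ {-6, -5, 3}

A is real symmetric, so its spectrum consists of real eigenvalues. Expanding the characteristic polynomial of the displayed matrix gives
  det(λ I - A) = p(λ) = λ^3 + (8)λ^2 + (-3)λ + (-90.0016).
Solving p(λ) = 0 yields eigenvalues ≈ -6, -5, 3. (A is shown rounded to 4 decimals, so these recover the underlying integer eigenvalues to within that precision.)
Verification: the trace of A = -8 equals the sum of eigenvalues -8, and det(A) ≈ 90.0016 matches the eigenvalue product 90.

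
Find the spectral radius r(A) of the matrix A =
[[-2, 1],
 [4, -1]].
r(A) = (3 + sqrt(17))/2 ≈ 3.5616

The eigenvalues of A are the roots of its characteristic polynomial. With M = A (coefficients from the trace and determinant):
  p(λ) = det(λ I - M) = λ^2 + 3λ - 2.
For λ^2 + 3λ - 2 the discriminant is 17. It is nonnegative but not a perfect square, so the roots are real and irrational: λ = (-3 ± sqrt(17))/2 ≈ 0.5616, -3.5616.
Thus the eigenvalues (to 4 decimals) are 0.5616 (modulus 0.5616); -3.5616 (modulus 3.5616). The spectral radius is the largest modulus: r(A) = (3 + sqrt(17))/2 ≈ 3.5616. (Cross-check: r(A) ≤ ||A||_2 ≈ 4.6708; equality holds whenever A is normal, though it can also hold for some non-normal A.)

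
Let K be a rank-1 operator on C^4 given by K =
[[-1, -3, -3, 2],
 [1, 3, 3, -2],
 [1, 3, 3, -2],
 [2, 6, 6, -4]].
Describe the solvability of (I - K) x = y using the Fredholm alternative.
(I - K) is singular (det(I - K) = 0, i.e. 1 ∈ sigma(K)). (I - K) x = y is solvable iff y ⊥ ker((I - K)^*) = span{(-1, -3, -3, 2)}, i.e. iff -y_1 - 3y_2 - 3y_3 + 2y_4 = 0. When solvable, the solutions are x = y + c·(1, -1, -1, -2), c arbitrary (ker(I - K) = span{(1, -1, -1, -2)}, dimension 1).

K has rank 1, so it is an outer product K = u v^T: every row of K is a multiple of one row vector. Reading off the entries, u = (1, -1, -1, -2) and v = (-1, -3, -3, 2) (row i of K equals u_i·v^T). A rank-one matrix u v^T satisfies K u = u (v·u) and kills the (3)-dimensional subspace v^⊥, so its characteristic polynomial is lambda^3 (lambda - v·u) with v·u = tr K = 1. Hence the eigenvalues of I - K are 1 (multiplicity 3) and 1 - (1) = 0, so det(I - K) = 0. (Direct check: I - K =
[[2, 3, 3, -2],
 [-1, -2, -3, 2],
 [-1, -3, -2, 2],
 [-2, -6, -6, 5]]
has determinant 0.) So 1 is an eigenvalue of K and (I - K) is not invertible. The finite-dimensional Fredholm alternative says: either (I - K) is invertible, or ker(I - K) ≠ {0} and then range(I - K) = ker((I - K)^*)^⊥, with dim ker(I - K) = dim ker((I - K)^*). We are in the second case, so we need both kernels. Kernel of I - K: (I - K) u = u - u (v·u) = u - u = 0, so ker(I - K) = span{u} = span{(1, -1, -1, -2)} (it is exactly 1-dimensional because rank(I - K) = 3). Kernel of the adjoint: K is real, so (I - K)^* = I - K^T = I - v u^T, and (I - v u^T) v = v - v (u·v) = 0; hence ker((I - K)^*) = span{v} = span{(-1, -3, -3, 2)}. Therefore (I - K) x = y is solvable iff <y, v> = 0, i.e. iff -y_1 - 3y_2 - 3y_3 + 2y_4 = 0. When this holds, K y = u (v·y) = 0, so (I - K) y = y and x = y is a particular solution; the full solution set is the line x = y + c·u = y + c·(1, -1, -1, -2), c ∈ C.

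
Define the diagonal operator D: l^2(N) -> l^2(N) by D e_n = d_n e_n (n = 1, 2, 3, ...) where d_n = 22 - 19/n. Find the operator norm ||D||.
||D|| = 22

For a diagonal operator on l^2 with entries d_n, ||D|| = sup_n |d_n|. Here d_1 = 3, d_2 = 25/2, ..., and d_n = 22 - 19/n increases monotonically toward 22. All terms lie in [3, 22), so |d_n| = d_n and the supremum is the limit 22, which is not attained by any individual d_n. Hence ||D|| = 22.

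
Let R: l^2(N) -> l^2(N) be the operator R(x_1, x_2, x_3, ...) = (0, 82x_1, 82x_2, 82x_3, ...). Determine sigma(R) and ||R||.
sigma(R) = closed disk {z in C : |z| ≤ 82}; ||R|| = 82

Note R = 82·U where U is the unit right shift (U x)_k = x_{k-1} (with x_0 := 0); so ||R|| = 82||U|| and sigma(R) = 82·sigma(U). ||R x||^2 = sum_{k≥1} |82x_k|^2 = 6724||x||^2, so ||R|| = 82 and sigma(R) ⊂ {|z| ≤ 82}. For any |lambda| < 82, the equation (R - lambda I) x = 0 forces x_1 = 0, then 82x_k = lambda x_{k+1} ⇒ x = 0, so R has no eigenvalues. But (R - lambda I) is not surjective for |lambda| < 82: solving (R - lambda I) x = e_1 would require x_n proportional to (lambda/82)^(-n), which is not in l^2. So every |lambda| < 82 lies in the residual spectrum. The boundary |lambda| = 82 is in the approximate point spectrum (the spectrum is closed). Hence sigma(R) is the closed disk of radius 82.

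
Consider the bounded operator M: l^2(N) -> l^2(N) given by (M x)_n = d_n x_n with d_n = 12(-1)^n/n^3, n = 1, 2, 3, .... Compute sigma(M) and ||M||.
sigma(M) = {12(-1)^n/n^3 : n ≥ 1} ∪ {0}; ||M|| = 12

A bounded diagonal operator on l^2 with diagonal entries d_n has spectrum equal to the closure of {d_n : n ≥ 1}: every d_n is an eigenvalue (with eigenvector e_n), so {d_n} ⊂ sigma(M); the spectrum is closed, so its closure is too; and for lambda not in the closure, (M - lambda I) has bounded inverse (the diagonal entries 1/(d_n - lambda) are bounded). For our sequence d_n = 12(-1)^n/n^3, n = 1, 2, 3, ...:
  - {d_n} = {12(-1)^n/n^3 : n ≥ 1}; the only limit point is 0
  - closure = {12(-1)^n/n^3 : n ≥ 1} ∪ {0}
For the norm: a diagonal operator has ||M|| = sup_n |d_n|. Here |d_n| = 12/n^3 is decreasing, so sup_n |d_n| = |d_1| = 12. So ||M|| = 12.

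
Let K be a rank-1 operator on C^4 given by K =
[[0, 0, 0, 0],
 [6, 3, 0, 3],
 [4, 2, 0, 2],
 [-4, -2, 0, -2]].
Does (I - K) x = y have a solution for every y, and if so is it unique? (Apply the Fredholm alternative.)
(I - K) is singular (det(I - K) = 0, i.e. 1 ∈ sigma(K)). (I - K) x = y is solvable iff y ⊥ ker((I - K)^*) = span{(-2, -1, 0, -1)}, i.e. iff -2y_1 - y_2 - y_4 = 0. When solvable, the solutions are x = y + c·(0, -3, -2, 2), c arbitrary (ker(I - K) = span{(0, -3, -2, 2)}, dimension 1).

K has rank 1, so it is an outer product K = u v^T: every row of K is a multiple of one row vector. Reading off the entries, u = (0, -3, -2, 2) and v = (-2, -1, 0, -1) (row i of K equals u_i·v^T). A rank-one matrix u v^T satisfies K u = u (v·u) and kills the (3)-dimensional subspace v^⊥, so its characteristic polynomial is lambda^3 (lambda - v·u) with v·u = tr K = 1. Hence the eigenvalues of I - K are 1 (multiplicity 3) and 1 - (1) = 0, so det(I - K) = 0. (Direct check: I - K =
[[1, 0, 0, 0],
 [-6, -2, 0, -3],
 [-4, -2, 1, -2],
 [4, 2, 0, 3]]
has determinant 0.) So 1 is an eigenvalue of K and (I - K) is not invertible. The finite-dimensional Fredholm alternative says: either (I - K) is invertible, or ker(I - K) ≠ {0} and then range(I - K) = ker((I - K)^*)^⊥, with dim ker(I - K) = dim ker((I - K)^*). We are in the second case, so we need both kernels. Kernel of I - K: (I - K) u = u - u (v·u) = u - u = 0, so ker(I - K) = span{u} = span{(0, -3, -2, 2)} (it is exactly 1-dimensional because rank(I - K) = 3). Kernel of the adjoint: K is real, so (I - K)^* = I - K^T = I - v u^T, and (I - v u^T) v = v - v (u·v) = 0; hence ker((I - K)^*) = span{v} = span{(-2, -1, 0, -1)}. Therefore (I - K) x = y is solvable iff <y, v> = 0, i.e. iff -2y_1 - y_2 - y_4 = 0. When this holds, K y = u (v·y) = 0, so (I - K) y = y and x = y is a particular solution; the full solution set is the line x = y + c·u = y + c·(0, -3, -2, 2), c ∈ C.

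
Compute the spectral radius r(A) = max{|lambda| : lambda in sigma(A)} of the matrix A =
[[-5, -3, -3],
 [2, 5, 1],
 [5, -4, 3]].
r(A) ≈ 3.5541

The eigenvalues of A are the roots of its characteristic polynomial. With M = A (coefficients from the trace, the sum of principal 2x2 minors, and det A):
  p(λ) = det(λ I - M) = λ^3 - 3λ^2 - 7.
No integer candidate from the rational root theorem (±divisors of 7) is a root, so the roots are irrational. The cubic discriminant is Δ = -2079 < 0, so there is one real root and a complex-conjugate pair. p(3) = -7 and p(4) = 9 have opposite signs, so a root lies in (3, 4); Newton's method refines it to λ ≈ 3.5541. Dividing out (λ - (3.5541)) leaves approximately λ^2 + 0.5541λ + 1.9695. For λ^2 + 0.5541λ + 1.9695 the discriminant is -7.571. It is negative, so the remaining roots are the complex-conjugate pair λ ≈ -0.2771 ± 1.3758i. Their product equals the constant term, so |λ|^2 ≈ 1.9695 and |λ| ≈ 1.4034.
Thus the eigenvalues (to 4 decimals) are 3.5541 (modulus 3.5541); -0.2771 ± 1.3758i (modulus 1.4034). The spectral radius is the largest modulus: r(A) ≈ 3.5541. (Cross-check: r(A) ≤ ||A||_2 ≈ 8.6108; equality holds whenever A is normal, though it can also hold for some non-normal A.)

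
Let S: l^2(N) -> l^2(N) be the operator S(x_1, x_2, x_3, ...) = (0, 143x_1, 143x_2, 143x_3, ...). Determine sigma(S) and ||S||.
sigma(S) = closed disk {z in C : |z| ≤ 143}; ||S|| = 143

Note S = 143·U where U is the unit right shift (U x)_k = x_{k-1} (with x_0 := 0); so ||S|| = 143||U|| and sigma(S) = 143·sigma(U). ||S x||^2 = sum_{k≥1} |143x_k|^2 = 20449||x||^2, so ||S|| = 143 and sigma(S) ⊂ {|z| ≤ 143}. For any |lambda| < 143, the equation (S - lambda I) x = 0 forces x_1 = 0, then 143x_k = lambda x_{k+1} ⇒ x = 0, so S has no eigenvalues. But (S - lambda I) is not surjective for |lambda| < 143: solving (S - lambda I) x = e_1 would require x_n proportional to (lambda/143)^(-n), which is not in l^2. So every |lambda| < 143 lies in the residual spectrum. The boundary |lambda| = 143 is in the approximate point spectrum (the spectrum is closed). Hence sigma(S) is the closed disk of radius 143.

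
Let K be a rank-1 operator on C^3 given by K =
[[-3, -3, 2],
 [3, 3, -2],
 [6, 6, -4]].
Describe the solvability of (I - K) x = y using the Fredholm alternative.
(I - K) is invertible (det(I - K) = 5 ≠ 0), so for every y in C^3 the equation (I - K) x = y has a unique solution.

K has rank 1, so it is an outer product K = u v^T: every row of K is a multiple of one row vector. Reading off the entries, u = (1, -1, -2) and v = (-3, -3, 2) (row i of K equals u_i·v^T). A rank-one matrix u v^T satisfies K u = u (v·u) and kills the (2)-dimensional subspace v^⊥, so its characteristic polynomial is lambda^2 (lambda - v·u) with v·u = tr K = -4. Hence the eigenvalues of I - K are 1 (multiplicity 2) and 1 - (-4) = 5, so det(I - K) = 5. (Direct check: I - K =
[[4, 3, -2],
 [-3, -2, 2],
 [-6, -6, 5]]
has determinant 5.) The finite-dimensional Fredholm alternative says: either (I - K) is invertible, or ker(I - K) ≠ {0} and then range(I - K) = ker((I - K)^*)^⊥, with dim ker(I - K) = dim ker((I - K)^*). Since det(I - K) ≠ 0, 1 is not an eigenvalue of K and ker(I - K) = {0}, so we are in the first case: for every y there is a unique x = (I - K)^(-1) y. Explicitly, by the Sherman–Morrison formula, (I - u v^T)^(-1) = I + u v^T/(1 - v·u), i.e. (I - K)^(-1) = I + K/(5).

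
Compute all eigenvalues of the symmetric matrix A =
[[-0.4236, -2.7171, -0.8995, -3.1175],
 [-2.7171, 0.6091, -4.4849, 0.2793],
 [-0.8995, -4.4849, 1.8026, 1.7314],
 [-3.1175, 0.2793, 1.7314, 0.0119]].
sigma(A) ≈ {-5, -3, 4, 6}

A is real symmetric, so its spectrum consists of real eigenvalues. Expanding the characteristic polynomial of the displayed matrix gives
  det(λ I - A) = p(λ) = λ^4 + (-2)λ^3 + (-41)λ^2 + (42.0019)λ + (360.0077).
Solving p(λ) = 0 yields eigenvalues ≈ -5, -3, 4, 6. (A is shown rounded to 4 decimals, so these recover the underlying integer eigenvalues to within that precision.)
Verification: the trace of A = 2 equals the sum of eigenvalues 2, and det(A) ≈ 360.0077 matches the eigenvalue product 360.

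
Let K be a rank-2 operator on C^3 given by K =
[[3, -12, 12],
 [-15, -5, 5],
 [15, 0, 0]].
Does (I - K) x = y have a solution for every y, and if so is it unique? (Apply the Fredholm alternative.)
(I - K) is invertible (det(I - K) = -372 ≠ 0), so for every y in C^3 the equation (I - K) x = y has a unique solution.

K has rank 2 and factors as K = U V^T = u1 v1^T + u2 v2^T with u1 = (-2, -3, 2), v1 = (3, 3, -3), u2 = (-3, 2, -3), v2 = (-3, 2, -2) (multiplying out reproduces the displayed K). The nonzero eigenvalues of U V^T coincide with those of the 2 x 2 matrix G = V^T U = [[v1·u1, v1·u2], [v2·u1, v2·u2]] = [[-21, 6], [-4, 19]], and by the Sylvester determinant identity det(I_3 - U V^T) = det(I_2 - V^T U) = det([[22, -6], [4, -18]]) = (22)(-18) - (-6)(4) = -372. (Direct check: I - K =
[[-2, 12, -12],
 [15, 6, -5],
 [-15, 0, 1]]
has determinant -372.) The finite-dimensional Fredholm alternative says: either (I - K) is invertible, or ker(I - K) ≠ {0} and then range(I - K) = ker((I - K)^*)^⊥, with dim ker(I - K) = dim ker((I - K)^*). Since det(I - K) ≠ 0, 1 is not an eigenvalue of K and ker(I - K) = {0}, so we are in the first case: for every y there is a unique x = (I - K)^(-1) y. (Explicitly, by the Woodbury identity, (I - U V^T)^(-1) = I + U (I_2 - G)^(-1) V^T.)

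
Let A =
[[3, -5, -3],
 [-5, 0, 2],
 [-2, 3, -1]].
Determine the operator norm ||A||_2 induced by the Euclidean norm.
||A||_2 ≈ 8.0877 (= sqrt(largest eigenvalue of A^T A))

||A||_2 = sigma_max(A) = sqrt(lambda_max(A^T A)). Form the symmetric matrix M = A^T A =
[[38, -21, -17],
 [-21, 34, 12],
 [-17, 12, 14]].
Its characteristic polynomial (trace, sum of principal 2x2 minors, determinant of M give the coefficients) is
  p(λ) = det(λ I - M) = λ^3 - 86λ^2 + 1426λ - 5184.
No integer candidate from the rational root theorem (±divisors of 5184) is a root, so the roots are irrational. The cubic discriminant is Δ = 969200496 > 0, so there are three distinct real roots. p(5) = -79 and p(6) = 492 have opposite signs, so a root lies in (5, 6); Newton's method refines it to λ ≈ 5.125. p(15) = 231 and p(16) = -288 have opposite signs, so a root lies in (15, 16); Newton's method refines it to λ ≈ 15.464. p(65) = -1219 and p(66) = 1812 have opposite signs, so a root lies in (65, 66); Newton's method refines it to λ ≈ 65.411. Check (Vieta): the three roots sum to 86, matching tr M = 86.
So the eigenvalues of A^T A are ≈ 5.125, 15.464, 65.411 (all ≥ 0, as they must be for A^T A). The largest is λ_max ≈ 65.411, hence ||A||_2 = sqrt(λ_max) ≈ 8.0877.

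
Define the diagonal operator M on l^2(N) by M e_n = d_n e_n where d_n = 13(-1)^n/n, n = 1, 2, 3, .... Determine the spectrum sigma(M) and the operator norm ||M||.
sigma(M) = {13(-1)^n/n : n ≥ 1} ∪ {0}; ||M|| = 13

A bounded diagonal operator on l^2 with diagonal entries d_n has spectrum equal to the closure of {d_n : n ≥ 1}: every d_n is an eigenvalue (with eigenvector e_n), so {d_n} ⊂ sigma(M); the spectrum is closed, so its closure is too; and for lambda not in the closure, (M - lambda I) has bounded inverse (the diagonal entries 1/(d_n - lambda) are bounded). For our sequence d_n = 13(-1)^n/n, n = 1, 2, 3, ...:
  - {d_n} = {13(-1)^n/n : n ≥ 1}; the only limit point is 0
  - closure = {13(-1)^n/n : n ≥ 1} ∪ {0}
For the norm: a diagonal operator has ||M|| = sup_n |d_n|. Here |d_n| = 13/n is decreasing, so sup_n |d_n| = |d_1| = 13. So ||M|| = 13.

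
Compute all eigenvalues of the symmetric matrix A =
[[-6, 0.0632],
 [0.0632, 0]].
sigma(A) ≈ {-6, 0}

A is real symmetric, so its spectrum consists of real eigenvalues. Expanding the characteristic polynomial of the displayed matrix gives
  det(λ I - A) = p(λ) = λ^2 + (6)λ + (0).
Solving p(λ) = 0 yields eigenvalues ≈ -6, 0. (A is shown rounded to 4 decimals, so these recover the underlying integer eigenvalues to within that precision.)
Verification: the trace of A = -6 equals the sum of eigenvalues -6, and det(A) ≈ 0.0002 matches the eigenvalue product 0.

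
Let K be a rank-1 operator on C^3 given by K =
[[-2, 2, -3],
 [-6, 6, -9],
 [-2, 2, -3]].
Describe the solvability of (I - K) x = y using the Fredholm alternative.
(I - K) is singular (det(I - K) = 0, i.e. 1 ∈ sigma(K)). (I - K) x = y is solvable iff y ⊥ ker((I - K)^*) = span{(-2, 2, -3)}, i.e. iff -2y_1 + 2y_2 - 3y_3 = 0. When solvable, the solutions are x = y + c·(1, 3, 1), c arbitrary (ker(I - K) = span{(1, 3, 1)}, dimension 1).

K has rank 1, so it is an outer product K = u v^T: every row of K is a multiple of one row vector. Reading off the entries, u = (1, 3, 1) and v = (-2, 2, -3) (row i of K equals u_i·v^T). A rank-one matrix u v^T satisfies K u = u (v·u) and kills the (2)-dimensional subspace v^⊥, so its characteristic polynomial is lambda^2 (lambda - v·u) with v·u = tr K = 1. Hence the eigenvalues of I - K are 1 (multiplicity 2) and 1 - (1) = 0, so det(I - K) = 0. (Direct check: I - K =
[[3, -2, 3],
 [6, -5, 9],
 [2, -2, 4]]
has determinant 0.) So 1 is an eigenvalue of K and (I - K) is not invertible. The finite-dimensional Fredholm alternative says: either (I - K) is invertible, or ker(I - K) ≠ {0} and then range(I - K) = ker((I - K)^*)^⊥, with dim ker(I - K) = dim ker((I - K)^*). We are in the second case, so we need both kernels. Kernel of I - K: (I - K) u = u - u (v·u) = u - u = 0, so ker(I - K) = span{u} = span{(1, 3, 1)} (it is exactly 1-dimensional because rank(I - K) = 2). Kernel of the adjoint: K is real, so (I - K)^* = I - K^T = I - v u^T, and (I - v u^T) v = v - v (u·v) = 0; hence ker((I - K)^*) = span{v} = span{(-2, 2, -3)}. Therefore (I - K) x = y is solvable iff <y, v> = 0, i.e. iff -2y_1 + 2y_2 - 3y_3 = 0. When this holds, K y = u (v·y) = 0, so (I - K) y = y and x = y is a particular solution; the full solution set is the line x = y + c·u = y + c·(1, 3, 1), c ∈ C.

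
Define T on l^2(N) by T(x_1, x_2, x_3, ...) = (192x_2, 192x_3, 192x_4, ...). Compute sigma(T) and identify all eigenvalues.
sigma(T) = closed disk {z in C : |z| ≤ 192}; sigma_p(T) = open disk {z in C : |z| < 192}

Note T = 192·V where V is the unit left shift (V x)_k = x_{k+1}; so sigma(T) = 192·sigma(V) and ||T|| = 192||V||. ||T x||^2 = 36864sum_{k≥2} |x_k|^2 ≤ 36864||x||^2, with equality on {x : x_1 = 0}, so ||T|| = 192. For any lambda with |lambda| < 192, set r = lambda/192 (|r| < 1); the vector x = (1, r, r^2, ...) is in l^2 and satisfies T x = 192(r, r^2, ...) = lambda x, so lambda is an eigenvalue. On the boundary |lambda| = 192 the geometric series diverges, so no l^2 eigenvector exists, but these lambda lie in the approximate point spectrum. Hence sigma(T) is the closed disk of radius 192 and sigma_p(T) is the open disk.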